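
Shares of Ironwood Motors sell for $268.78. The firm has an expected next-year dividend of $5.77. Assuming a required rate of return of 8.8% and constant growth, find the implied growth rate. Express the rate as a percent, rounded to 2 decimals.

From P₀ = D₁/(r − g), the implied growth is g = r − D₁/P₀.
g = 0.088 − 5.77/268.78 = 0.088 − 0.02147 = 0.06653

6.65%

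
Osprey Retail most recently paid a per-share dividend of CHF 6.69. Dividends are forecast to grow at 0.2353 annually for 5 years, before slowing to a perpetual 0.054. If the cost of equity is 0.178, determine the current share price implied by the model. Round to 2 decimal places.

CHF 110.77

Two-stage DDM. Project D₁…D_5 at 0.2353, terminal growth 0.054, discount at r = 0.178.
D_1 = 8.2642
D_2 = 10.2087
D_3 = 12.6108
D_4 = 15.5782
D_5 = 19.2437
Terminal value at t=5: TV = D_6/(r−g) = 20.2828/(0.178−0.054) = 163.5714
P₀ = 8.2642/(1+0.178)^1 + 10.2087/(1+0.178)^2 + 12.6108/(1+0.178)^3 + 15.5782/(1+0.178)^4 + 19.2437/(1+0.178)^5 + 163.5714/(1+0.178)^5 = 110.7671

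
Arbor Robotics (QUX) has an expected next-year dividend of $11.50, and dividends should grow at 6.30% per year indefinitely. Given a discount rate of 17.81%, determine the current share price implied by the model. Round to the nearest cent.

Gordon growth model: P₀ = D₁/(r − g), with D₁ = 11.50 given directly.
P₀ = 11.5000 / (0.1781 − 0.063) = 11.5000 / 0.1151 = 99.9131

$99.91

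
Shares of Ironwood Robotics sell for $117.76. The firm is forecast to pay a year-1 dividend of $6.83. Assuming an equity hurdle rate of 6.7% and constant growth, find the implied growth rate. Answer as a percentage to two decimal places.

From P₀ = D₁/(r − g), the implied growth is g = r − D₁/P₀.
g = 0.067 − 6.83/117.76 = 0.067 − 0.05800 = 0.00900

0.90%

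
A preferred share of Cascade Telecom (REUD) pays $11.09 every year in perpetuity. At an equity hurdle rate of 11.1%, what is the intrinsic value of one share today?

Zero-growth DDM (perpetuity): P₀ = D/r = 11.09 / 0.111 = 99.9099

$99.91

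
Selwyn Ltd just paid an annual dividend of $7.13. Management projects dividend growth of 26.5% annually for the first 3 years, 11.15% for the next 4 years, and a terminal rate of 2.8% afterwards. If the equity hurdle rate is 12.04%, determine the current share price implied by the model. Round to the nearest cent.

$178.23

Three-stage DDM. Project D₁…D_7; terminal Gordon value at t=7 with g = 0.028; discount at r = 0.1204.
D_1 = 9.0195
D_2 = 11.4096
D_3 = 14.4331
D_4 = 16.0424
D_5 = 17.8312
D_6 = 19.8194
D_7 = 22.0292
TV_7 = 22.6460/(0.1204−0.028) = 245.0869
P₀ = Σ Dₜ/(1+r)ᵗ + TV_7/(1+r)^7 = 178.2299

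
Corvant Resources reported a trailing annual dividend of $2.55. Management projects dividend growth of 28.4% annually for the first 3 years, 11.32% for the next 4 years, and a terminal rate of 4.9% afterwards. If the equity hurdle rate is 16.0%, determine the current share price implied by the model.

Three-stage DDM. Project D₁…D_7; terminal Gordon value at t=7 with g = 0.049; discount at r = 0.16.
D_1 = 3.2742
D_2 = 4.2041
D_3 = 5.3980
D_4 = 6.0091
D_5 = 6.6893
D_6 = 7.4465
D_7 = 8.2895
TV_7 = 8.6957/(0.16−0.049) = 78.3395
P₀ = Σ Dₜ/(1+r)ᵗ + TV_7/(1+r)^7 = 49.6171

$49.62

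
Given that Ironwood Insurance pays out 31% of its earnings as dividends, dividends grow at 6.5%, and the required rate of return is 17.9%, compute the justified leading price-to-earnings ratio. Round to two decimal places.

2.72

Justified leading P/E = b/(r−g) = 0.31/(0.179−0.065) = 2.7193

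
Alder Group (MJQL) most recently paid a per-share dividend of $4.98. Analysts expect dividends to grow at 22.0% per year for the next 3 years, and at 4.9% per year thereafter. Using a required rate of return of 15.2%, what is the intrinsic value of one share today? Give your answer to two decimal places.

Two-stage DDM. Project D₁…D_3 at 0.22, terminal growth 0.049, discount at r = 0.152.
D_1 = 6.0756
D_2 = 7.4122
D_3 = 9.0429
Terminal value at t=3: TV = D_4/(r−g) = 9.4860/(0.152−0.049) = 92.0973
P₀ = 6.0756/(1+0.152)^1 + 7.4122/(1+0.152)^2 + 9.0429/(1+0.152)^3 + 92.0973/(1+0.152)^3 = 77.0148

$77.01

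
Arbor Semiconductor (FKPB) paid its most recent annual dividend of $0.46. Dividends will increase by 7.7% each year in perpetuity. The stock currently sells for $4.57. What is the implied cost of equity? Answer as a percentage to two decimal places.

18.54%

Rearranging the constant-growth DDM: r = D₁/P₀ + g.
D₁ = 0.46 × (1 + 0.077) = 0.4954.
r = 0.4954 / 4.57 + 0.077 = 0.10841 + 0.077 = 0.18541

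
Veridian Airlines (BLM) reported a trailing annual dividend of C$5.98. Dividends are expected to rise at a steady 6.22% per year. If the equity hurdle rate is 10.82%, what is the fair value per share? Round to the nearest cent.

C$138.09

Gordon growth model: P₀ = D₁/(r − g). D₁ = 5.98 × (1 + 0.0622) = 6.3520.
P₀ = 6.3520 / (0.1082 − 0.0622) = 6.3520 / 0.046 = 138.0860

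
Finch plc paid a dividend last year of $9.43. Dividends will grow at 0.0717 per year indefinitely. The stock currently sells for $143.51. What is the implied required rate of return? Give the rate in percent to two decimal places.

14.21%

Rearranging the constant-growth DDM: r = D₁/P₀ + g.
D₁ = 9.43 × (1 + 0.0717) = 10.1061.
r = 10.1061 / 143.51 + 0.0717 = 0.07042 + 0.0717 = 0.14212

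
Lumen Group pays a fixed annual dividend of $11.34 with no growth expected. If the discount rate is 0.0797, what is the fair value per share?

$142.28

Zero-growth DDM (perpetuity): P₀ = D/r = 11.34 / 0.0797 = 142.2836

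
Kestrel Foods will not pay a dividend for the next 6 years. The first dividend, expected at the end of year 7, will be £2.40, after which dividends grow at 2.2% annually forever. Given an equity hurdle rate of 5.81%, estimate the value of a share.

Deferred-dividend DDM. At t=6 the remaining stream is a growing perpetuity with first payment D_7 = 2.40.
V_6 = D_7/(r−g) = 2.40/(0.0581−0.022) = 66.4820
P₀ = V_6/(1+r)^6 = 66.4820/(1+0.0581)^6 = 47.3744

£47.37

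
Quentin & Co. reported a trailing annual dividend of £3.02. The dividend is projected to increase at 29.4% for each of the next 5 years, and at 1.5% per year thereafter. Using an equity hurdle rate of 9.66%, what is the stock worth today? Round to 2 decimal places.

£111.44

Two-stage DDM. Project D₁…D_5 at 0.294, terminal growth 0.015, discount at r = 0.0966.
D_1 = 3.9079
D_2 = 5.0568
D_3 = 6.5435
D_4 = 8.4673
D_5 = 10.9567
Terminal value at t=5: TV = D_6/(r−g) = 11.1210/(0.0966−0.015) = 136.2869
P₀ = 3.9079/(1+0.0966)^1 + 5.0568/(1+0.0966)^2 + 6.5435/(1+0.0966)^3 + 8.4673/(1+0.0966)^4 + 10.9567/(1+0.0966)^5 + 136.2869/(1+0.0966)^5 = 111.4390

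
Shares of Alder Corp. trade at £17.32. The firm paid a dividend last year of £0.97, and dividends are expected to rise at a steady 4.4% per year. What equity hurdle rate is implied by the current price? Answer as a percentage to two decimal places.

Rearranging the constant-growth DDM: r = D₁/P₀ + g.
D₁ = 0.97 × (1 + 0.044) = 1.0127.
r = 1.0127 / 17.32 + 0.044 = 0.05847 + 0.044 = 0.10247

10.25%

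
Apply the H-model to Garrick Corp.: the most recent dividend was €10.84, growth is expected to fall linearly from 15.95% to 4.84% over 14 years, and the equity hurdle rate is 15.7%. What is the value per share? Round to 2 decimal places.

H-model: P₀ = D₀[(1+g_L) + H(g_S−g_L)]/(r−g_L), with H = 14/2 = 7.
P₀ = 10.84 × [(1+0.0484) + 7×(0.1595−0.0484)] / (0.157−0.0484)
   = 10.84 × 1.8261 / 0.1086 = 182.2737

€182.27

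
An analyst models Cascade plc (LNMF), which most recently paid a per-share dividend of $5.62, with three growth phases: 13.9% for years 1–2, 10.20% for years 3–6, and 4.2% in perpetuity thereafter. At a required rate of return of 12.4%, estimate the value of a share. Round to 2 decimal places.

Three-stage DDM. Project D₁…D_6; terminal Gordon value at t=6 with g = 0.042; discount at r = 0.124.
D_1 = 6.4012
D_2 = 7.2909
D_3 = 8.0346
D_4 = 8.8542
D_5 = 9.7573
D_6 = 10.7525
TV_6 = 11.2041/(0.124−0.042) = 136.6356
P₀ = Σ Dₜ/(1+r)ᵗ + TV_6/(1+r)^6 = 101.2012

$101.20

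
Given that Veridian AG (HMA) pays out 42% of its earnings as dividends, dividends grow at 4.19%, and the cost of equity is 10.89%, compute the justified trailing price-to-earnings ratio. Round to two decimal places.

Justified trailing P/E = b(1+g)/(r−g) = 0.42×(1+0.0419)/(0.1089−0.0419) = 6.5313

6.53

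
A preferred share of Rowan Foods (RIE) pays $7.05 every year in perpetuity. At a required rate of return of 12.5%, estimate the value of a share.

Zero-growth DDM (perpetuity): P₀ = D/r = 7.05 / 0.125 = 56.4000

$56.40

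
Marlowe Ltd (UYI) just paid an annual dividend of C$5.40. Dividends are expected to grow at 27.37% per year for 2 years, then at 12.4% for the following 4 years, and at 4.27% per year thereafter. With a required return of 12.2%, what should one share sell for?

Three-stage DDM. Project D₁…D_6; terminal Gordon value at t=6 with g = 0.0427; discount at r = 0.122.
D_1 = 6.8780
D_2 = 8.7605
D_3 = 9.8468
D_4 = 11.0678
D_5 = 12.4402
D_6 = 13.9828
TV_6 = 14.5798/(0.122−0.0427) = 183.8567
P₀ = Σ Dₜ/(1+r)ᵗ + TV_6/(1+r)^6 = 133.2047

C$133.20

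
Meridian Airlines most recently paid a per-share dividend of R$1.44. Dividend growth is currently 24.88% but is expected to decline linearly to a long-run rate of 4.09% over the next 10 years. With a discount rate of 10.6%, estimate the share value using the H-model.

R$46.02

H-model: P₀ = D₀[(1+g_L) + H(g_S−g_L)]/(r−g_L), with H = 10/2 = 5.
P₀ = 1.44 × [(1+0.0409) + 5×(0.2488−0.0409)] / (0.106−0.0409)
   = 1.44 × 2.0804 / 0.0651 = 46.0181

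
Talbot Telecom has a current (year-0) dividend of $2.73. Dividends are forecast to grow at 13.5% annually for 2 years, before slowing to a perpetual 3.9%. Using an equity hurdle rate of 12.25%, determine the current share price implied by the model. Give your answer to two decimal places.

$40.28

Two-stage DDM. Project D₁…D_2 at 0.135, terminal growth 0.039, discount at r = 0.1225.
D_1 = 3.0985
D_2 = 3.5169
Terminal value at t=2: TV = D_3/(r−g) = 3.6540/(0.1225−0.039) = 43.7606
P₀ = 3.0985/(1+0.1225)^1 + 3.5169/(1+0.1225)^2 + 43.7606/(1+0.1225)^2 = 40.2820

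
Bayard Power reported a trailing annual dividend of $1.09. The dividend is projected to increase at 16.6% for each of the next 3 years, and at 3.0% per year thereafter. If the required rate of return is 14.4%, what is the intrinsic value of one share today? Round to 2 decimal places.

$13.82

Two-stage DDM. Project D₁…D_3 at 0.166, terminal growth 0.03, discount at r = 0.144.
D_1 = 1.2709
D_2 = 1.4819
D_3 = 1.7279
Terminal value at t=3: TV = D_4/(r−g) = 1.7798/(0.144−0.03) = 15.6119
P₀ = 1.2709/(1+0.144)^1 + 1.4819/(1+0.144)^2 + 1.7279/(1+0.144)^3 + 15.6119/(1+0.144)^3 = 13.8248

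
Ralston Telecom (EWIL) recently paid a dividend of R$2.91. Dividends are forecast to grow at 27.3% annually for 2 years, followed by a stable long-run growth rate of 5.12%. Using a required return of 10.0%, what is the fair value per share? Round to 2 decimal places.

Two-stage DDM. Project D₁…D_2 at 0.273, terminal growth 0.0512, discount at r = 0.1.
D_1 = 3.7044
D_2 = 4.7157
Terminal value at t=2: TV = D_3/(r−g) = 4.9572/(0.1−0.0512) = 101.5817
P₀ = 3.7044/(1+0.1)^1 + 4.7157/(1+0.1)^2 + 101.5817/(1+0.1)^2 = 91.2168

R$91.22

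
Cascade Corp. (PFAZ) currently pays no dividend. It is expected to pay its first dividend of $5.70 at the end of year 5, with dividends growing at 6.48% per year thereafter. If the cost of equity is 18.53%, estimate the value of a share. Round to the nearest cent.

$23.96

Deferred-dividend DDM. At t=4 the remaining stream is a growing perpetuity with first payment D_5 = 5.70.
V_4 = D_5/(r−g) = 5.70/(0.1853−0.0648) = 47.3029
P₀ = V_4/(1+r)^4 = 47.3029/(1+0.1853)^4 = 23.9648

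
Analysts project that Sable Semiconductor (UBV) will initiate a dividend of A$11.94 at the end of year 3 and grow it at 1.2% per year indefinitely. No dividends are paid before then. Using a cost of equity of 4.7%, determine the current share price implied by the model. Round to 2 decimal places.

A$311.20

Deferred-dividend DDM. At t=2 the remaining stream is a growing perpetuity with first payment D_3 = 11.94.
V_2 = D_3/(r−g) = 11.94/(0.047−0.012) = 341.1429
P₀ = V_2/(1+r)^2 = 341.1429/(1+0.047)^2 = 311.2024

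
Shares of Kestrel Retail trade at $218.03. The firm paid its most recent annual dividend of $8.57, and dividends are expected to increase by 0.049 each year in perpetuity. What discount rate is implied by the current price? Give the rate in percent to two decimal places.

9.02%

Rearranging the constant-growth DDM: r = D₁/P₀ + g.
D₁ = 8.57 × (1 + 0.049) = 8.9899.
r = 8.9899 / 218.03 + 0.049 = 0.04123 + 0.049 = 0.09023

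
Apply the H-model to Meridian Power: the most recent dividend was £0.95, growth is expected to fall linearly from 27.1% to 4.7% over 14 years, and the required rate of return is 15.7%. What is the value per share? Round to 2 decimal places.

£22.58

H-model: P₀ = D₀[(1+g_L) + H(g_S−g_L)]/(r−g_L), with H = 14/2 = 7.
P₀ = 0.95 × [(1+0.047) + 7×(0.271−0.047)] / (0.157−0.047)
   = 0.95 × 2.6150 / 0.11 = 22.5841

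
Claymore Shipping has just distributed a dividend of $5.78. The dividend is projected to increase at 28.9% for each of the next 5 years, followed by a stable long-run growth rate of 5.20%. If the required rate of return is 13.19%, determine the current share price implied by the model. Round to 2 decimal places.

$189.16

Two-stage DDM. Project D₁…D_5 at 0.289, terminal growth 0.052, discount at r = 0.1319.
D_1 = 7.4504
D_2 = 9.6036
D_3 = 12.3790
D_4 = 15.9566
D_5 = 20.5680
Terminal value at t=5: TV = D_6/(r−g) = 21.6376/(0.1319−0.052) = 270.8079
P₀ = 7.4504/(1+0.1319)^1 + 9.6036/(1+0.1319)^2 + 12.3790/(1+0.1319)^3 + 15.9566/(1+0.1319)^4 + 20.5680/(1+0.1319)^5 + 270.8079/(1+0.1319)^5 = 189.1594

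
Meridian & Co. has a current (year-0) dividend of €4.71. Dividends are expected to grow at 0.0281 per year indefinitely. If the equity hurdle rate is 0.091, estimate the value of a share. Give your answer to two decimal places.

€76.98

Gordon growth model: P₀ = D₁/(r − g). D₁ = 4.71 × (1 + 0.0281) = 4.8424.
P₀ = 4.8424 / (0.091 − 0.0281) = 4.8424 / 0.0629 = 76.9849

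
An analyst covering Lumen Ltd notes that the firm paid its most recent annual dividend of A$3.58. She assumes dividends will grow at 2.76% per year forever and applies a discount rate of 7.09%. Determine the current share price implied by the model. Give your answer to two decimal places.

Gordon growth model: P₀ = D₁/(r − g). D₁ = 3.58 × (1 + 0.0276) = 3.6788.
P₀ = 3.6788 / (0.0709 − 0.0276) = 3.6788 / 0.0433 = 84.9609

A$84.96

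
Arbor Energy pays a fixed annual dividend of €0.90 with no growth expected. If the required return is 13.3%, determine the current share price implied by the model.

Zero-growth DDM (perpetuity): P₀ = D/r = 0.90 / 0.133 = 6.7669

€6.77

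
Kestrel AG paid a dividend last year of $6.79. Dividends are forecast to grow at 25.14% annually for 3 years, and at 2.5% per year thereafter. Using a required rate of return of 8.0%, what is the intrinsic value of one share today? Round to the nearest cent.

$224.40

Two-stage DDM. Project D₁…D_3 at 0.2514, terminal growth 0.025, discount at r = 0.08.
D_1 = 8.4970
D_2 = 10.6332
D_3 = 13.3063
Terminal value at t=3: TV = D_4/(r−g) = 13.6390/(0.08−0.025) = 247.9816
P₀ = 8.4970/(1+0.08)^1 + 10.6332/(1+0.08)^2 + 13.3063/(1+0.08)^3 + 247.9816/(1+0.08)^3 = 224.4026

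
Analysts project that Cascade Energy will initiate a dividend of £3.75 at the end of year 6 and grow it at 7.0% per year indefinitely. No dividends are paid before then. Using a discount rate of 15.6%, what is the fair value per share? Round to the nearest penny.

Deferred-dividend DDM. At t=5 the remaining stream is a growing perpetuity with first payment D_6 = 3.75.
V_5 = D_6/(r−g) = 3.75/(0.156−0.07) = 43.6047
P₀ = V_5/(1+r)^5 = 43.6047/(1+0.156)^5 = 21.1224

£21.12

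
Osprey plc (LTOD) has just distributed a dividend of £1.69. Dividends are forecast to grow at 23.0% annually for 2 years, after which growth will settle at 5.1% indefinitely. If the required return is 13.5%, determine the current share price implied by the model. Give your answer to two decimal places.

£28.65

Two-stage DDM. Project D₁…D_2 at 0.23, terminal growth 0.051, discount at r = 0.135.
D_1 = 2.0787
D_2 = 2.5568
Terminal value at t=2: TV = D_3/(r−g) = 2.6872/(0.135−0.051) = 31.9905
P₀ = 2.0787/(1+0.135)^1 + 2.5568/(1+0.135)^2 + 31.9905/(1+0.135)^2 = 28.6492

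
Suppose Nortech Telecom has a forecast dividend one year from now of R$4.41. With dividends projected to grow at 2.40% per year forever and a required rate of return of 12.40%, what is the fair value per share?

Gordon growth model: P₀ = D₁/(r − g), with D₁ = 4.41 given directly.
P₀ = 4.4100 / (0.124 − 0.024) = 4.4100 / 0.1 = 44.1000

R$44.10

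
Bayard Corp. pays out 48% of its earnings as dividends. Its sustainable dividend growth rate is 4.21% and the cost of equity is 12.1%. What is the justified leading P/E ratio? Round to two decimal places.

Justified leading P/E = b/(r−g) = 0.48/(0.121−0.0421) = 6.0837

6.08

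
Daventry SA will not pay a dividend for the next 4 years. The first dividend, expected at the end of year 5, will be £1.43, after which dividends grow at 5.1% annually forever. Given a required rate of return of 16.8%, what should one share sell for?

£6.57

Deferred-dividend DDM. At t=4 the remaining stream is a growing perpetuity with first payment D_5 = 1.43.
V_4 = D_5/(r−g) = 1.43/(0.168−0.051) = 12.2222
P₀ = V_4/(1+r)^4 = 12.2222/(1+0.168)^4 = 6.5672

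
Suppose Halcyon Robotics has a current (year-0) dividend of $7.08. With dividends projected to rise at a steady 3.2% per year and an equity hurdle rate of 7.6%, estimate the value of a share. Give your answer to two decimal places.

$166.06

Gordon growth model: P₀ = D₁/(r − g). D₁ = 7.08 × (1 + 0.032) = 7.3066.
P₀ = 7.3066 / (0.076 − 0.032) = 7.3066 / 0.044 = 166.0582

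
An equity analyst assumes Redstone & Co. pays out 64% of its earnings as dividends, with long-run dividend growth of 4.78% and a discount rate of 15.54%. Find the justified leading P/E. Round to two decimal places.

5.95

Justified leading P/E = b/(r−g) = 0.64/(0.1554−0.0478) = 5.9480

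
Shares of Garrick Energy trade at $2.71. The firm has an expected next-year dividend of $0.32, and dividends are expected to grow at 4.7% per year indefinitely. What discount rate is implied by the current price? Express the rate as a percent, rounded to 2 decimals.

16.51%

Rearranging the constant-growth DDM: r = D₁/P₀ + g.
r = 0.3200 / 2.71 + 0.047 = 0.11808 + 0.047 = 0.16508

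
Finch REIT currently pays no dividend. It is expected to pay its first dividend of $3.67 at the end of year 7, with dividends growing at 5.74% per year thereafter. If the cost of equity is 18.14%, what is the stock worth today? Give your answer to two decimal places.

Deferred-dividend DDM. At t=6 the remaining stream is a growing perpetuity with first payment D_7 = 3.67.
V_6 = D_7/(r−g) = 3.67/(0.1814−0.0574) = 29.5968
P₀ = V_6/(1+r)^6 = 29.5968/(1+0.1814)^6 = 10.8859

$10.89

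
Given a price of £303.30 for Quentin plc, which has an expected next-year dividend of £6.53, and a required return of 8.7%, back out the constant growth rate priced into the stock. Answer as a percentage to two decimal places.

From P₀ = D₁/(r − g), the implied growth is g = r − D₁/P₀.
g = 0.087 − 6.53/303.30 = 0.087 − 0.02153 = 0.06547

6.55%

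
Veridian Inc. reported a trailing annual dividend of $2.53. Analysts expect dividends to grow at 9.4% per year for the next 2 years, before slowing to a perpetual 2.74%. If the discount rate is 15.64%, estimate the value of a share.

$22.69

Two-stage DDM. Project D₁…D_2 at 0.094, terminal growth 0.0274, discount at r = 0.1564.
D_1 = 2.7678
D_2 = 3.0280
Terminal value at t=2: TV = D_3/(r−g) = 3.1110/(0.1564−0.0274) = 24.1160
P₀ = 2.7678/(1+0.1564)^1 + 3.0280/(1+0.1564)^2 + 24.1160/(1+0.1564)^2 = 22.6917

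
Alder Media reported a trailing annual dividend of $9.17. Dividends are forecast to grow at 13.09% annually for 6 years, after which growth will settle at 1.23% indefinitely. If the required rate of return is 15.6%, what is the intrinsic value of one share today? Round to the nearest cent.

Two-stage DDM. Project D₁…D_6 at 0.1309, terminal growth 0.0123, discount at r = 0.156.
D_1 = 10.3704
D_2 = 11.7278
D_3 = 13.2630
D_4 = 14.9991
D_5 = 16.9625
D_6 = 19.1829
Terminal value at t=6: TV = D_7/(r−g) = 19.4189/(0.156−0.0123) = 135.1347
P₀ = 10.3704/(1+0.156)^1 + 11.7278/(1+0.156)^2 + 13.2630/(1+0.156)^3 + 14.9991/(1+0.156)^4 + 16.9625/(1+0.156)^5 + 19.1829/(1+0.156)^6 + 135.1347/(1+0.156)^6 = 107.6134

$107.61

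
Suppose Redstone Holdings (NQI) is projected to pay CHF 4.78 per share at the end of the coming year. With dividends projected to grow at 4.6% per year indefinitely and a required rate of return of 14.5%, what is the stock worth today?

CHF 48.28

Gordon growth model: P₀ = D₁/(r − g), with D₁ = 4.78 given directly.
P₀ = 4.7800 / (0.145 − 0.046) = 4.7800 / 0.099 = 48.2828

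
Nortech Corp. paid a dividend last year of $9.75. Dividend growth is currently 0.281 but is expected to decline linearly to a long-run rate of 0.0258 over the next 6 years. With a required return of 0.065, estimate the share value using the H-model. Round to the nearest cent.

H-model: P₀ = D₀[(1+g_L) + H(g_S−g_L)]/(r−g_L), with H = 6/2 = 3.
P₀ = 9.75 × [(1+0.0258) + 3×(0.281−0.0258)] / (0.065−0.0258)
   = 9.75 × 1.7914 / 0.0392 = 445.5651

$445.57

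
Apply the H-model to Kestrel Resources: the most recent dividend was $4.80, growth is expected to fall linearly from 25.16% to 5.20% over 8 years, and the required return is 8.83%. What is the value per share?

H-model: P₀ = D₀[(1+g_L) + H(g_S−g_L)]/(r−g_L), with H = 8/2 = 4.
P₀ = 4.80 × [(1+0.052) + 4×(0.2516−0.052)] / (0.0883−0.052)
   = 4.80 × 1.8504 / 0.0363 = 244.6810

$244.68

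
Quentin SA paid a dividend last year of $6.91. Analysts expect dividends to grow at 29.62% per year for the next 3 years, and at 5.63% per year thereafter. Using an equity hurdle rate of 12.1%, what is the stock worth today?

$202.32

Two-stage DDM. Project D₁…D_3 at 0.2962, terminal growth 0.0563, discount at r = 0.121.
D_1 = 8.9567
D_2 = 11.6097
D_3 = 15.0485
Terminal value at t=3: TV = D_4/(r−g) = 15.8958/(0.121−0.0563) = 245.6841
P₀ = 8.9567/(1+0.121)^1 + 11.6097/(1+0.121)^2 + 15.0485/(1+0.121)^3 + 245.6841/(1+0.121)^3 = 202.3168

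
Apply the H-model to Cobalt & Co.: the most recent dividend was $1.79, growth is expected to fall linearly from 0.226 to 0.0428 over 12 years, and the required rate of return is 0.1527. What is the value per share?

$34.89

H-model: P₀ = D₀[(1+g_L) + H(g_S−g_L)]/(r−g_L), with H = 12/2 = 6.
P₀ = 1.79 × [(1+0.0428) + 6×(0.226−0.0428)] / (0.1527−0.0428)
   = 1.79 × 2.1420 / 0.1099 = 34.8879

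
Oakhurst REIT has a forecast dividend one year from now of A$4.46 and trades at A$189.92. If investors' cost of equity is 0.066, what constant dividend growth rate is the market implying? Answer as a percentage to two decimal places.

4.25%

From P₀ = D₁/(r − g), the implied growth is g = r − D₁/P₀.
g = 0.066 − 4.46/189.92 = 0.066 − 0.02348 = 0.04252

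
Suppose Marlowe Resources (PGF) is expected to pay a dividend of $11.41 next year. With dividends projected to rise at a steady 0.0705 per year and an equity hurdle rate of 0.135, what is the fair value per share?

$176.90

Gordon growth model: P₀ = D₁/(r − g), with D₁ = 11.41 given directly.
P₀ = 11.4100 / (0.135 − 0.0705) = 11.4100 / 0.0645 = 176.8992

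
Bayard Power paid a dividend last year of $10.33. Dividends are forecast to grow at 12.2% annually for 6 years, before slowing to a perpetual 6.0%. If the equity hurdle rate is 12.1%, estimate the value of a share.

Two-stage DDM. Project D₁…D_6 at 0.122, terminal growth 0.06, discount at r = 0.121.
D_1 = 11.5903
D_2 = 13.0043
D_3 = 14.5908
D_4 = 16.3709
D_5 = 18.3681
D_6 = 20.6090
Terminal value at t=6: TV = D_7/(r−g) = 21.8456/(0.121−0.06) = 358.1241
P₀ = 11.5903/(1+0.121)^1 + 13.0043/(1+0.121)^2 + 14.5908/(1+0.121)^3 + 16.3709/(1+0.121)^4 + 18.3681/(1+0.121)^5 + 20.6090/(1+0.121)^6 + 358.1241/(1+0.121)^6 = 242.6416

$242.64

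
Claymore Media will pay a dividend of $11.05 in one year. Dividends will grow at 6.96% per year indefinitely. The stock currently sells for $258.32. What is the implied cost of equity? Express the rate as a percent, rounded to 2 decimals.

Rearranging the constant-growth DDM: r = D₁/P₀ + g.
r = 11.0500 / 258.32 + 0.0696 = 0.04278 + 0.0696 = 0.11238

11.24%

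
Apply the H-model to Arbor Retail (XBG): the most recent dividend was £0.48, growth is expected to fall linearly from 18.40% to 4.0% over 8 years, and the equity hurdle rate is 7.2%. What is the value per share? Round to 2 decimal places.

H-model: P₀ = D₀[(1+g_L) + H(g_S−g_L)]/(r−g_L), with H = 8/2 = 4.
P₀ = 0.48 × [(1+0.04) + 4×(0.184−0.04)] / (0.072−0.04)
   = 0.48 × 1.6160 / 0.032 = 24.2400

£24.24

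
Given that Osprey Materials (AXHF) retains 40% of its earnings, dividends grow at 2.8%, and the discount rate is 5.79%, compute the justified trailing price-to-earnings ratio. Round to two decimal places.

20.63

Payout ratio b = 1 − 0.40 = 0.60.
Justified trailing P/E = b(1+g)/(r−g) = 0.60×(1+0.028)/(0.0579−0.028) = 20.6288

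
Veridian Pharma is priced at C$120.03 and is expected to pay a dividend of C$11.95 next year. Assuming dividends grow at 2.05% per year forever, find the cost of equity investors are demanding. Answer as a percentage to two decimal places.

12.01%

Rearranging the constant-growth DDM: r = D₁/P₀ + g.
r = 11.9500 / 120.03 + 0.0205 = 0.09956 + 0.0205 = 0.12006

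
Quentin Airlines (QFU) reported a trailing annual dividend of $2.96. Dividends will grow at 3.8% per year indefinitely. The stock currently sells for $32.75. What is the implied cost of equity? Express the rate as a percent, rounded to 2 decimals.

Rearranging the constant-growth DDM: r = D₁/P₀ + g.
D₁ = 2.96 × (1 + 0.038) = 3.0725.
r = 3.0725 / 32.75 + 0.038 = 0.09382 + 0.038 = 0.13182

13.18%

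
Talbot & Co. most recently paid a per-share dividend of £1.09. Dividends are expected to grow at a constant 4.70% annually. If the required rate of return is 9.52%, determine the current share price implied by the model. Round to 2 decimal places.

£23.68

Gordon growth model: P₀ = D₁/(r − g). D₁ = 1.09 × (1 + 0.047) = 1.1412.
P₀ = 1.1412 / (0.0952 − 0.047) = 1.1412 / 0.0482 = 23.6770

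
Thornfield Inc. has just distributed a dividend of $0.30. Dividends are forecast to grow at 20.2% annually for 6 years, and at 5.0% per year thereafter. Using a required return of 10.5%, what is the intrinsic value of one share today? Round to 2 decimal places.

Two-stage DDM. Project D₁…D_6 at 0.202, terminal growth 0.05, discount at r = 0.105.
D_1 = 0.3606
D_2 = 0.4334
D_3 = 0.5210
D_4 = 0.6262
D_5 = 0.7527
D_6 = 0.9048
Terminal value at t=6: TV = D_7/(r−g) = 0.9500/(0.105−0.05) = 17.2733
P₀ = 0.3606/(1+0.105)^1 + 0.4334/(1+0.105)^2 + 0.5210/(1+0.105)^3 + 0.6262/(1+0.105)^4 + 0.7527/(1+0.105)^5 + 0.9048/(1+0.105)^6 + 17.2733/(1+0.105)^6 = 11.9300

$11.93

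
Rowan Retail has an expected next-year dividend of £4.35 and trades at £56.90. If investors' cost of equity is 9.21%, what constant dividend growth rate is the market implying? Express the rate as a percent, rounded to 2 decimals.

1.57%

From P₀ = D₁/(r − g), the implied growth is g = r − D₁/P₀.
g = 0.0921 − 4.35/56.90 = 0.0921 − 0.07645 = 0.01565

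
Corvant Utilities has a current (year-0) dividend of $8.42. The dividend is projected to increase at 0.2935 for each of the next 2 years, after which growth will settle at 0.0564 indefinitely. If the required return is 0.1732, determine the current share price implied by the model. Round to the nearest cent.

Two-stage DDM. Project D₁…D_2 at 0.2935, terminal growth 0.0564, discount at r = 0.1732.
D_1 = 10.8913
D_2 = 14.0879
Terminal value at t=2: TV = D_3/(r−g) = 14.8824/(0.1732−0.0564) = 127.4179
P₀ = 10.8913/(1+0.1732)^1 + 14.0879/(1+0.1732)^2 + 127.4179/(1+0.1732)^2 = 112.0921

$112.09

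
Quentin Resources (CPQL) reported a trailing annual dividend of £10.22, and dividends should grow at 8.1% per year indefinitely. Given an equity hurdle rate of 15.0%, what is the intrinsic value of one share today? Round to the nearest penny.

Gordon growth model: P₀ = D₁/(r − g). D₁ = 10.22 × (1 + 0.081) = 11.0478.
P₀ = 11.0478 / (0.15 − 0.081) = 11.0478 / 0.069 = 160.1133

£160.11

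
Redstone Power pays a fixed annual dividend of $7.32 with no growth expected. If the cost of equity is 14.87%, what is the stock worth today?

$49.23

Zero-growth DDM (perpetuity): P₀ = D/r = 7.32 / 0.1487 = 49.2266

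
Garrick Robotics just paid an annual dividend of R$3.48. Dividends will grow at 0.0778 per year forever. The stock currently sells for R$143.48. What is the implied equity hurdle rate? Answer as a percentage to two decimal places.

Rearranging the constant-growth DDM: r = D₁/P₀ + g.
D₁ = 3.48 × (1 + 0.0778) = 3.7507.
r = 3.7507 / 143.48 + 0.0778 = 0.02614 + 0.0778 = 0.10394

10.39%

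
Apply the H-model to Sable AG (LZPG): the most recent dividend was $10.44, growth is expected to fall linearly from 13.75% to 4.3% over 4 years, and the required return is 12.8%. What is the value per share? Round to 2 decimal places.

H-model: P₀ = D₀[(1+g_L) + H(g_S−g_L)]/(r−g_L), with H = 4/2 = 2.
P₀ = 10.44 × [(1+0.043) + 2×(0.1375−0.043)] / (0.128−0.043)
   = 10.44 × 1.2320 / 0.085 = 151.3186

$151.32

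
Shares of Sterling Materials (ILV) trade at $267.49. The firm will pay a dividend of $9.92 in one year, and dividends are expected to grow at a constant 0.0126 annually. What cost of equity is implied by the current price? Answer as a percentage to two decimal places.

4.97%

Rearranging the constant-growth DDM: r = D₁/P₀ + g.
r = 9.9200 / 267.49 + 0.0126 = 0.03709 + 0.0126 = 0.04969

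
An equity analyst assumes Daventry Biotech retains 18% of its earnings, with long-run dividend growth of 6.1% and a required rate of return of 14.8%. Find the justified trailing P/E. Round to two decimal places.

Payout ratio b = 1 − 0.18 = 0.82.
Justified trailing P/E = b(1+g)/(r−g) = 0.82×(1+0.061)/(0.148−0.061) = 10.0002

10.00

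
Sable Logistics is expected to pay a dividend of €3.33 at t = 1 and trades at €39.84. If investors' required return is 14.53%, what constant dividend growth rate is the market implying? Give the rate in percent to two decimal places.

From P₀ = D₁/(r − g), the implied growth is g = r − D₁/P₀.
g = 0.1453 − 3.33/39.84 = 0.1453 − 0.08358 = 0.06172

6.17%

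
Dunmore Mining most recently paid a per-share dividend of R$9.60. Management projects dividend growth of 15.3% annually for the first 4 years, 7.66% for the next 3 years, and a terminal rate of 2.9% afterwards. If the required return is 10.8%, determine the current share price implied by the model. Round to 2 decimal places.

R$208.87

Three-stage DDM. Project D₁…D_7; terminal Gordon value at t=7 with g = 0.029; discount at r = 0.108.
D_1 = 11.0688
D_2 = 12.7623
D_3 = 14.7150
D_4 = 16.9664
D_5 = 18.2660
D_6 = 19.6651
D_7 = 21.1715
TV_7 = 21.7855/(0.108−0.029) = 275.7655
P₀ = Σ Dₜ/(1+r)ᵗ + TV_7/(1+r)^7 = 208.8660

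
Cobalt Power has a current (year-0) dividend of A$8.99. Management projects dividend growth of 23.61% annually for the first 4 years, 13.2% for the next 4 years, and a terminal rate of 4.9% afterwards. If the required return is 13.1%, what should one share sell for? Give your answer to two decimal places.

Three-stage DDM. Project D₁…D_8; terminal Gordon value at t=8 with g = 0.049; discount at r = 0.131.
D_1 = 11.1125
D_2 = 13.7362
D_3 = 16.9793
D_4 = 20.9881
D_5 = 23.7586
D_6 = 26.8947
D_7 = 30.4448
D_8 = 34.4635
TV_8 = 36.1522/(0.131−0.049) = 440.8811
P₀ = Σ Dₜ/(1+r)ᵗ + TV_8/(1+r)^8 = 261.2208

A$261.22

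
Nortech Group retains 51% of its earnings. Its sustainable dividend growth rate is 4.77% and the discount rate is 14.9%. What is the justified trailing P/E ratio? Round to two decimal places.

Payout ratio b = 1 − 0.51 = 0.49.
Justified trailing P/E = b(1+g)/(r−g) = 0.49×(1+0.0477)/(0.149−0.0477) = 5.0678

5.07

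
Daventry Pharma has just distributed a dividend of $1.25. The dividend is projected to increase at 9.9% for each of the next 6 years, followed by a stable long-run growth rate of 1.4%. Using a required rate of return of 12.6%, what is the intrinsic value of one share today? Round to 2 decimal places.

$16.68

Two-stage DDM. Project D₁…D_6 at 0.099, terminal growth 0.014, discount at r = 0.126.
D_1 = 1.3738
D_2 = 1.5098
D_3 = 1.6592
D_4 = 1.8235
D_5 = 2.0040
D_6 = 2.2024
Terminal value at t=6: TV = D_7/(r−g) = 2.2332/(0.126−0.014) = 19.9396
P₀ = 1.3738/(1+0.126)^1 + 1.5098/(1+0.126)^2 + 1.6592/(1+0.126)^3 + 1.8235/(1+0.126)^4 + 2.0040/(1+0.126)^5 + 2.2024/(1+0.126)^6 + 19.9396/(1+0.126)^6 = 16.6784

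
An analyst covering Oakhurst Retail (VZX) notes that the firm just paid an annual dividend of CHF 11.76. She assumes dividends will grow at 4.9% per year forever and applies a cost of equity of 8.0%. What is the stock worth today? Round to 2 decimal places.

Gordon growth model: P₀ = D₁/(r − g). D₁ = 11.76 × (1 + 0.049) = 12.3362.
P₀ = 12.3362 / (0.08 − 0.049) = 12.3362 / 0.031 = 397.9432

CHF 397.94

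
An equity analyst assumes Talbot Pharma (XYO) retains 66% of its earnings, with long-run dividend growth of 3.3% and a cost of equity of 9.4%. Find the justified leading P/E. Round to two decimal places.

Payout ratio b = 1 − 0.66 = 0.34.
Justified leading P/E = b/(r−g) = 0.34/(0.094−0.033) = 5.5738

5.57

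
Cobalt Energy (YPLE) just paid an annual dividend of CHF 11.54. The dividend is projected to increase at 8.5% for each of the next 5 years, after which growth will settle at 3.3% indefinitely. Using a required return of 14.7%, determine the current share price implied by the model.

Two-stage DDM. Project D₁…D_5 at 0.085, terminal growth 0.033, discount at r = 0.147.
D_1 = 12.5209
D_2 = 13.5852
D_3 = 14.7399
D_4 = 15.9928
D_5 = 17.3522
Terminal value at t=5: TV = D_6/(r−g) = 17.9248/(0.147−0.033) = 157.2353
P₀ = 12.5209/(1+0.147)^1 + 13.5852/(1+0.147)^2 + 14.7399/(1+0.147)^3 + 15.9928/(1+0.147)^4 + 17.3522/(1+0.147)^5 + 157.2353/(1+0.147)^5 = 128.1923

CHF 128.19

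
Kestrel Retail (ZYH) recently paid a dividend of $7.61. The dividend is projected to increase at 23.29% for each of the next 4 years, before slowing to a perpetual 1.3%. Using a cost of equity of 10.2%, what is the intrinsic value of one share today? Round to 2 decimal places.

Two-stage DDM. Project D₁…D_4 at 0.2329, terminal growth 0.013, discount at r = 0.102.
D_1 = 9.3824
D_2 = 11.5675
D_3 = 14.2616
D_4 = 17.5831
Terminal value at t=4: TV = D_5/(r−g) = 17.8117/(0.102−0.013) = 200.1315
P₀ = 9.3824/(1+0.102)^1 + 11.5675/(1+0.102)^2 + 14.2616/(1+0.102)^3 + 17.5831/(1+0.102)^4 + 200.1315/(1+0.102)^4 = 176.3214

$176.32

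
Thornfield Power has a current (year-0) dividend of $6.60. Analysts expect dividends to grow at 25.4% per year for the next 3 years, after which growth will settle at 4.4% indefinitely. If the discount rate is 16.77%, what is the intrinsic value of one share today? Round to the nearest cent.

Two-stage DDM. Project D₁…D_3 at 0.254, terminal growth 0.044, discount at r = 0.1677.
D_1 = 8.2764
D_2 = 10.3786
D_3 = 13.0148
Terminal value at t=3: TV = D_4/(r−g) = 13.5874/(0.1677−0.044) = 109.8417
P₀ = 8.2764/(1+0.1677)^1 + 10.3786/(1+0.1677)^2 + 13.0148/(1+0.1677)^3 + 109.8417/(1+0.1677)^3 = 91.8615

$91.86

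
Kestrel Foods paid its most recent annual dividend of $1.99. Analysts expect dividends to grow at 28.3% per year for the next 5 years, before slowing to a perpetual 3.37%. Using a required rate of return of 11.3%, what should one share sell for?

$68.35

Two-stage DDM. Project D₁…D_5 at 0.283, terminal growth 0.0337, discount at r = 0.113.
D_1 = 2.5532
D_2 = 3.2757
D_3 = 4.2027
D_4 = 5.3921
D_5 = 6.9181
Terminal value at t=5: TV = D_6/(r−g) = 7.1512/(0.113−0.0337) = 90.1795
P₀ = 2.5532/(1+0.113)^1 + 3.2757/(1+0.113)^2 + 4.2027/(1+0.113)^3 + 5.3921/(1+0.113)^4 + 6.9181/(1+0.113)^5 + 90.1795/(1+0.113)^5 = 68.3506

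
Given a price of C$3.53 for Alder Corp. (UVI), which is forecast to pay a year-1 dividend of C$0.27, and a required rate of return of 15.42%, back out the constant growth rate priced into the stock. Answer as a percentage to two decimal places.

From P₀ = D₁/(r − g), the implied growth is g = r − D₁/P₀.
g = 0.1542 − 0.27/3.53 = 0.1542 − 0.07649 = 0.07771

7.77%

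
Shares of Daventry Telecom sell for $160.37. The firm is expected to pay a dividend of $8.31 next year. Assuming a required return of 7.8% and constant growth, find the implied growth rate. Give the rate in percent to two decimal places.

2.62%

From P₀ = D₁/(r − g), the implied growth is g = r − D₁/P₀.
g = 0.078 − 8.31/160.37 = 0.078 − 0.05182 = 0.02618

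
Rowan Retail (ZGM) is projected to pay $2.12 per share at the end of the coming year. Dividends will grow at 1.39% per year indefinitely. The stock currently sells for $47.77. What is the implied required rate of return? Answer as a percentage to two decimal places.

Rearranging the constant-growth DDM: r = D₁/P₀ + g.
r = 2.1200 / 47.77 + 0.0139 = 0.04438 + 0.0139 = 0.05828

5.83%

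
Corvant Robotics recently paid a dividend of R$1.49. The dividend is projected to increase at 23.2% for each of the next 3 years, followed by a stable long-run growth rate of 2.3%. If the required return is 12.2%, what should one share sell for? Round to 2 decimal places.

Two-stage DDM. Project D₁…D_3 at 0.232, terminal growth 0.023, discount at r = 0.122.
D_1 = 1.8357
D_2 = 2.2616
D_3 = 2.7862
Terminal value at t=3: TV = D_4/(r−g) = 2.8503/(0.122−0.023) = 28.7911
P₀ = 1.8357/(1+0.122)^1 + 2.2616/(1+0.122)^2 + 2.7862/(1+0.122)^3 + 28.7911/(1+0.122)^3 = 25.7887

R$25.79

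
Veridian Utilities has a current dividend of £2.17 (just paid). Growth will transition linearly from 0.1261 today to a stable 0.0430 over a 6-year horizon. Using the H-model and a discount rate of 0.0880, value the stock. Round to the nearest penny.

£62.32

H-model: P₀ = D₀[(1+g_L) + H(g_S−g_L)]/(r−g_L), with H = 6/2 = 3.
P₀ = 2.17 × [(1+0.043) + 3×(0.1261−0.043)] / (0.088−0.043)
   = 2.17 × 1.2923 / 0.045 = 62.3176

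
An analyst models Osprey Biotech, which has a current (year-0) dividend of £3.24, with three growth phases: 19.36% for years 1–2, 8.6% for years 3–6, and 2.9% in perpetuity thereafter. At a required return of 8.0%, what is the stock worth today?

Three-stage DDM. Project D₁…D_6; terminal Gordon value at t=6 with g = 0.029; discount at r = 0.08.
D_1 = 3.8673
D_2 = 4.6160
D_3 = 5.0129
D_4 = 5.4441
D_5 = 5.9122
D_6 = 6.4207
TV_6 = 6.6069/(0.08−0.029) = 129.5469
P₀ = Σ Dₜ/(1+r)ᵗ + TV_6/(1+r)^6 = 105.2257

£105.23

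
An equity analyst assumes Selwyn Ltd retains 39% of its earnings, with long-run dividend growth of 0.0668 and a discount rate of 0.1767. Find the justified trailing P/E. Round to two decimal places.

Payout ratio b = 1 − 0.39 = 0.61.
Justified trailing P/E = b(1+g)/(r−g) = 0.61×(1+0.0668)/(0.1767−0.0668) = 5.9213

5.92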